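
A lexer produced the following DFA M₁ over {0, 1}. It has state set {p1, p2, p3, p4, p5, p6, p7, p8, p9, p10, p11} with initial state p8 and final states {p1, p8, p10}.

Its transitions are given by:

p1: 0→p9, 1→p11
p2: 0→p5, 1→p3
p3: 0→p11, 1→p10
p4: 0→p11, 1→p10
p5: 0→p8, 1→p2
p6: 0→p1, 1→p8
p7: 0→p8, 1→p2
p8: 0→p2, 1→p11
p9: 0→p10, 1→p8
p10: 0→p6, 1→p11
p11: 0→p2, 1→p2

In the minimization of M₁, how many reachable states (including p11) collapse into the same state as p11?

First remove the unreachable states {p4,p7}; 9 states remain.
Initial partition by acceptance: {p1,p8,p10} | {p2,p3,p5,p6,p9,p11}.
On input 0, block {p2,p3,p5,p6,p9,p11} splits into {p2,p3,p11} and {p5,p6,p9}.
Refine {p1,p8,p10} on symbol 0: members go to different blocks, giving {p1,p10} and {p8}.
Refine {p2,p3,p11} on symbol 0: members go to different blocks, giving {p3,p11} and {p2}.
Refine {p3,p11} on symbol 0: members go to different blocks, giving {p3} and {p11}.
Refine {p5,p6,p9} on symbol 0: members go to different blocks, giving {p6,p9} and {p5}.
Stable partition: {p1,p10} | {p3} | {p6,p9} | {p8} | {p2} | {p11} | {p5} — 7 equivalence classes.
State p11 belongs to the block {p11}, which has 1 states.

1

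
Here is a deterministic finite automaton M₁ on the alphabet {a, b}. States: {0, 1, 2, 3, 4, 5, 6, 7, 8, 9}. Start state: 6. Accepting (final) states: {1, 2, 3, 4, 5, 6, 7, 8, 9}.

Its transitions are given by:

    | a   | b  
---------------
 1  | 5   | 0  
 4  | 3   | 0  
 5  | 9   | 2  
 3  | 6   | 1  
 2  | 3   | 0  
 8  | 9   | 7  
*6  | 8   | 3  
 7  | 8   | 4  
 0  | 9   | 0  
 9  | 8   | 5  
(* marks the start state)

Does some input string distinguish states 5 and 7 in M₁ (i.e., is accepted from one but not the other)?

P0 = {1,2,3,4,5,6,7,8,9} | {0}.
On input b, block {1,2,3,4,5,6,7,8,9} splits into {3,5,6,7,8,9} and {1,2,4}.
On input b, block {3,5,6,7,8,9} splits into {3,5,7} and {6,8,9}.
Stable partition: {3,5,7} | {0} | {1,2,4} | {6,8,9} — 4 equivalence classes.
5 and 7 lie in the same block of the stable partition, so they are equivalent — no string distinguishes them.

No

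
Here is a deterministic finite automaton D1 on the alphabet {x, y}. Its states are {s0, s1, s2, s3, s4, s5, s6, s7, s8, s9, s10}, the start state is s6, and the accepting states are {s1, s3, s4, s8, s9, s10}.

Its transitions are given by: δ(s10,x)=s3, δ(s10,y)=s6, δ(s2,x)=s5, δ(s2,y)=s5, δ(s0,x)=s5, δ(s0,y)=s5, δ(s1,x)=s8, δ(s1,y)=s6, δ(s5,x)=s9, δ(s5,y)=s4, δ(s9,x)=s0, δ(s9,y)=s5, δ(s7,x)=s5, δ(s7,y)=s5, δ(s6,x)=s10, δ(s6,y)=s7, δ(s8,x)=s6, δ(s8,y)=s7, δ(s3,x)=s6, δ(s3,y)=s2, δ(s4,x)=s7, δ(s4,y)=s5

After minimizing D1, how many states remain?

6

First remove the unreachable states {s1,s8}; 9 states remain.
Initial partition by acceptance: {s3,s4,s9,s10} | {s0,s2,s5,s6,s7}.
Split {s3,s4,s9,s10} by δ(·,x) → {s3,s4,s9} and {s10}.
Refine {s0,s2,s5,s6,s7} on symbol x: members go to different blocks, giving {s0,s2,s7} and {s5} and {s6}.
Refine {s3,s4,s9} on symbol x: members go to different blocks, giving {s4,s9} and {s3}.
Stable partition: {s4,s9} | {s0,s2,s7} | {s10} | {s5} | {s6} | {s3} — 6 equivalence classes.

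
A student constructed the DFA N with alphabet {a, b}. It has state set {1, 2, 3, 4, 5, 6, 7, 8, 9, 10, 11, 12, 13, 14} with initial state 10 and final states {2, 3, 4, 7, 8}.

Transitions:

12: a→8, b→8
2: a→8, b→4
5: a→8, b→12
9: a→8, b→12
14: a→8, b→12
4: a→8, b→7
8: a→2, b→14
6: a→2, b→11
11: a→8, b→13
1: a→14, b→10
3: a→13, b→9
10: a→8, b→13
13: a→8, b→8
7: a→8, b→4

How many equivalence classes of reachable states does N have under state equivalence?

First remove the unreachable states {1,3,5,6,9,11}; 8 states remain.
P0 = {2,4,7,8} | {10,12,13,14}.
Refine {2,4,7,8} on symbol b: members go to different blocks, giving {2,4,7} and {8}.
Refine {10,12,13,14} on symbol b: members go to different blocks, giving {10,14} and {12,13}.
The partition is now stable with 4 blocks: {2,4,7} | {10,14} | {8} | {12,13}.

4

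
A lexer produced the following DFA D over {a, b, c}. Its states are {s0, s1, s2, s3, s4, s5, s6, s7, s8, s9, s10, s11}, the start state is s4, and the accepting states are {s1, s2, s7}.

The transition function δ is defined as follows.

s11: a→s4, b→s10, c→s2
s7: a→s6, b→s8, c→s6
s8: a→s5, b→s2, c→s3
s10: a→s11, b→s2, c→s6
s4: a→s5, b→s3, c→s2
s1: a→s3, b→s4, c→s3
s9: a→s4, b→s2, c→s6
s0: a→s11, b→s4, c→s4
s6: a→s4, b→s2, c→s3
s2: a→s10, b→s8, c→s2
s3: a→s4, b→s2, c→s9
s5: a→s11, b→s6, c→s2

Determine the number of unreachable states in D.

3

Starting at s4 and following transitions, the reachable set is {s2, s3, s4, s5, s6, s8, s9, s10, s11}. That leaves s0, s1, s7 unreachable — 3 in total.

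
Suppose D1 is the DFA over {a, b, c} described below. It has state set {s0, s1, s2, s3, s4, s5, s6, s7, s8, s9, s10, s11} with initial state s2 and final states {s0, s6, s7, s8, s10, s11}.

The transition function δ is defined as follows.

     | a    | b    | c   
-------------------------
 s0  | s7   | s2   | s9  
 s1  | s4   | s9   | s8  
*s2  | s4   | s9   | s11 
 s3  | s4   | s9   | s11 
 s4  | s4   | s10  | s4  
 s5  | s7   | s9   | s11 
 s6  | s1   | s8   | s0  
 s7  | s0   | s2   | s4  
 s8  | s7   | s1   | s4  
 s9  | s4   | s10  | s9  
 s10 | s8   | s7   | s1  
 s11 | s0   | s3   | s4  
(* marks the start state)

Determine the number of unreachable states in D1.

2

Starting at s2 and following transitions, the reachable set is {s0, s1, s2, s3, s4, s7, s8, s9, s10, s11}. That leaves s5, s6 unreachable — 2 in total.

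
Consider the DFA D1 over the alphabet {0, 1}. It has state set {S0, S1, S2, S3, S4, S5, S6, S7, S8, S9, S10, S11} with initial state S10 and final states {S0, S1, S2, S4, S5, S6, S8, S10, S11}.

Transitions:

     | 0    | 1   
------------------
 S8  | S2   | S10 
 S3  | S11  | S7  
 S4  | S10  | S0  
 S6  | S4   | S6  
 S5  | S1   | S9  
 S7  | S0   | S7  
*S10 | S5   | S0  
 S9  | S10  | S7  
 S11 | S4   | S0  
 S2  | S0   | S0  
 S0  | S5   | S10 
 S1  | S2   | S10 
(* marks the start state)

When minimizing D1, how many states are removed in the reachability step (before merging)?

5

Starting at S10 and following transitions, the reachable set is {S0, S1, S2, S5, S7, S9, S10}. That leaves S3, S4, S6, S8, S11 unreachable — 5 in total.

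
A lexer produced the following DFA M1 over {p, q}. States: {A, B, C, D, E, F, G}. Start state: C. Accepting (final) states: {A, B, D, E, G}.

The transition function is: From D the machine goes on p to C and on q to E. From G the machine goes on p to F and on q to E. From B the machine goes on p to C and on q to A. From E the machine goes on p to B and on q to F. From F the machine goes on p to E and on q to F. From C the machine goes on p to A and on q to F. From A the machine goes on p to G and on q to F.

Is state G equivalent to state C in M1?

No

Reachable states from the start: {A,B,C,E,F,G}. Unreachable: {D} — drop them.
Start with accepting vs non-accepting: {A,B,E,G} | {C,F}.
On input p, block {A,B,E,G} splits into {A,E} and {B,G}.
No further refinement is possible. Final partition (3 blocks): {A,E} | {C,F} | {B,G}.
G and C end up in different blocks, so they are distinguishable. For instance, the string 'ε' is accepted from only G.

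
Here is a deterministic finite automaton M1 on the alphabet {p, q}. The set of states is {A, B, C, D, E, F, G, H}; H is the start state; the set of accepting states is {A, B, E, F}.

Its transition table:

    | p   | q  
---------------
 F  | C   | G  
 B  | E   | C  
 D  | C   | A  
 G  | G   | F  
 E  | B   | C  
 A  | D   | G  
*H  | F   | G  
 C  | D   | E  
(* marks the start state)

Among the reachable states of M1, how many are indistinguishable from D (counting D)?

All states are reachable from the start state.
Initial partition by acceptance: {A,B,E,F} | {C,D,G,H}.
Refine {A,B,E,F} on symbol p: members go to different blocks, giving {A,F} and {B,E}.
Refine {C,D,G,H} on symbol p: members go to different blocks, giving {C,D,G} and {H}.
Refine {C,D,G} on symbol q: members go to different blocks, giving {D,G} and {C}.
Split {A,F} by δ(·,p) → {A} and {F}.
Refine {D,G} on symbol p: members go to different blocks, giving {D} and {G}.
Stable partition: {A} | {D} | {B,E} | {H} | {C} | {F} | {G} — 7 equivalence classes.
State D belongs to the block {D}, which has 1 states.

1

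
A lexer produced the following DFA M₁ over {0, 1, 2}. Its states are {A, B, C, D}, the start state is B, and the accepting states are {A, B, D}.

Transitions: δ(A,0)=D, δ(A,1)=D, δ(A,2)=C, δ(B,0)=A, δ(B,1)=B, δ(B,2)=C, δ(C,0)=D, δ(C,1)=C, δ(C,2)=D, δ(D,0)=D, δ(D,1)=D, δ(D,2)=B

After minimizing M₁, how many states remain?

4

All states are reachable from the start state.
P0 = {A,B,D} | {C}.
Split {A,B,D} by δ(·,2) → {A,B} and {D}.
Split {A,B} by δ(·,0) → {A} and {B}.
The partition is now stable with 4 blocks: {A} | {C} | {D} | {B}.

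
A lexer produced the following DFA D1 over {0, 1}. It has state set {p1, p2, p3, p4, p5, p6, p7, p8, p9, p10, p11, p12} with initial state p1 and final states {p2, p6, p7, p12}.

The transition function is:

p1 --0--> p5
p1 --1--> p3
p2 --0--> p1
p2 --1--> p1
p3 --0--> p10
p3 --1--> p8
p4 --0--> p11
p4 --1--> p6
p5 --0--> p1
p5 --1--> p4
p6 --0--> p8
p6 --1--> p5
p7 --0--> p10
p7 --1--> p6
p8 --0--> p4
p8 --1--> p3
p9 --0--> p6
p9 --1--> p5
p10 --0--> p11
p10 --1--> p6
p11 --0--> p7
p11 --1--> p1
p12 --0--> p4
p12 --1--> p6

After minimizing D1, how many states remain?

7

Reachable states from the start: {p1,p3,p4,p5,p6,p7,p8,p10,p11}. Unreachable: {p2,p9,p12} — drop them.
Initial partition by acceptance: {p6,p7} | {p1,p3,p4,p5,p8,p10,p11}.
Split {p6,p7} by δ(·,1) → {p6} and {p7}.
Split {p1,p3,p4,p5,p8,p10,p11} by δ(·,0) → {p1,p3,p4,p5,p8,p10} and {p11}.
Split {p1,p3,p4,p5,p8,p10} by δ(·,0) → {p1,p3,p5,p8} and {p4,p10}.
Split {p1,p3,p5,p8} by δ(·,0) → {p1,p5} and {p3,p8}.
Split {p1,p5} by δ(·,1) → {p1} and {p5}.
The partition is now stable with 7 blocks: {p6} | {p1} | {p7} | {p11} | {p4,p10} | {p3,p8} | {p5}.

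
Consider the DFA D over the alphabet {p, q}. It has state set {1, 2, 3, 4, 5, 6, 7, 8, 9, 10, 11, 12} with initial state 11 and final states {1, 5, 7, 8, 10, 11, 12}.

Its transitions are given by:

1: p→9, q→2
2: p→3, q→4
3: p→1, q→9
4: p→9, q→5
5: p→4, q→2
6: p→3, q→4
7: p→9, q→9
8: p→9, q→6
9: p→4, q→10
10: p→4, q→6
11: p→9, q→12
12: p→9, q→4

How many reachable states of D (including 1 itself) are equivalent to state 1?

3

First remove the unreachable states {7,8}; 10 states remain.
Start with accepting vs non-accepting: {1,5,10,11,12} | {2,3,4,6,9}.
Refine {1,5,10,11,12} on symbol q: members go to different blocks, giving {1,5,10,12} and {11}.
On input p, block {2,3,4,6,9} splits into {2,4,6,9} and {3}.
Split {2,4,6,9} by δ(·,p) → {2,6} and {4,9}.
Split {1,5,10,12} by δ(·,q) → {1,5,10} and {12}.
Stable partition: {1,5,10} | {2,6} | {11} | {3} | {4,9} | {12} — 6 equivalence classes.
The equivalence class containing 1 is {1,5,10}, of size 3.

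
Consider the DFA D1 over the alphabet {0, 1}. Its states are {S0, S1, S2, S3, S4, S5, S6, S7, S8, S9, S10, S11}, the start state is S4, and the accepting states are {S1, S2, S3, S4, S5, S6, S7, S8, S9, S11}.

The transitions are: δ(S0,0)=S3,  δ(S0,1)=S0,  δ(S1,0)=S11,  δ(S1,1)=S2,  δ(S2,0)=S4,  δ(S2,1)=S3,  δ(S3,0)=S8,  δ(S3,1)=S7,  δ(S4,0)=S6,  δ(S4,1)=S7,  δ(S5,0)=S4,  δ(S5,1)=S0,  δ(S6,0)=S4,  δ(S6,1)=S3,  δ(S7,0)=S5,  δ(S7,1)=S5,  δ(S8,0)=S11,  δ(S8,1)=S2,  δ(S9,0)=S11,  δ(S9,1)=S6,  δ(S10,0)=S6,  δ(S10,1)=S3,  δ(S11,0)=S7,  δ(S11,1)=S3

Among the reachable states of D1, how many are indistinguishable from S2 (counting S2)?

2

First remove the unreachable states {S1,S9,S10}; 9 states remain.
Initial partition by acceptance: {S2,S3,S4,S5,S6,S7,S8,S11} | {S0}.
Refine {S2,S3,S4,S5,S6,S7,S8,S11} on symbol 1: members go to different blocks, giving {S2,S3,S4,S6,S7,S8,S11} and {S5}.
Split {S2,S3,S4,S6,S7,S8,S11} by δ(·,0) → {S2,S3,S4,S6,S8,S11} and {S7}.
On input 0, block {S2,S3,S4,S6,S8,S11} splits into {S2,S3,S4,S6,S8} and {S11}.
Split {S2,S3,S4,S6,S8} by δ(·,0) → {S2,S3,S4,S6} and {S8}.
On input 0, block {S2,S3,S4,S6} splits into {S2,S4,S6} and {S3}.
Split {S2,S4,S6} by δ(·,1) → {S2,S6} and {S4}.
Stable partition: {S2,S6} | {S0} | {S5} | {S7} | {S11} | {S8} | {S3} | {S4} — 8 equivalence classes.
The equivalence class containing S2 is {S2,S6}, of size 2.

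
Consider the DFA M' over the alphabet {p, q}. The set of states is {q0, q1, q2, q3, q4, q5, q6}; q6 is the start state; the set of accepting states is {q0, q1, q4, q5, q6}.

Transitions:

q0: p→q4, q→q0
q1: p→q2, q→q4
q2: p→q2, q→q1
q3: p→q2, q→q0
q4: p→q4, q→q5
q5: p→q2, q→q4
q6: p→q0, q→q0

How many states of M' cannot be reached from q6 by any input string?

1

No path from q6 leads to q3; the other 6 states are all reachable.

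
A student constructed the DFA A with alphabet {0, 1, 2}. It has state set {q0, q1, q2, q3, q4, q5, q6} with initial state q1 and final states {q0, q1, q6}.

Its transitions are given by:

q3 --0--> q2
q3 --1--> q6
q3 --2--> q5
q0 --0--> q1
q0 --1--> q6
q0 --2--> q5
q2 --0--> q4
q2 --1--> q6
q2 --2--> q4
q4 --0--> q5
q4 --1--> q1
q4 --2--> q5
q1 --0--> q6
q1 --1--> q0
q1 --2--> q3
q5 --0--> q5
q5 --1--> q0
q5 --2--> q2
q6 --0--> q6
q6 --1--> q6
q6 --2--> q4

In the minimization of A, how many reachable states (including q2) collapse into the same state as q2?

4

Initial partition by acceptance: {q0,q1,q6} | {q2,q3,q4,q5}.
Stable partition: {q0,q1,q6} | {q2,q3,q4,q5} — 2 equivalence classes.
State q2 belongs to the block {q2,q3,q4,q5}, which has 4 states.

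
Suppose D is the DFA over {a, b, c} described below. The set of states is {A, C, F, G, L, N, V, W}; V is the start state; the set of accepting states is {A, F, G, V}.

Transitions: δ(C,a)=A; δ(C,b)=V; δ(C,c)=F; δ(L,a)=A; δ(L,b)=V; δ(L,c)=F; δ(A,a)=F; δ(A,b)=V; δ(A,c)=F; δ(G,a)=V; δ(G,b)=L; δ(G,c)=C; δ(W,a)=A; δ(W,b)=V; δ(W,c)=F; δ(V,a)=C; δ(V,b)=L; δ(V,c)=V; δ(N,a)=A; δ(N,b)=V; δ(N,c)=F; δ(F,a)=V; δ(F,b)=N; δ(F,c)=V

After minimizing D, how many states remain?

First remove the unreachable states {G,W}; 6 states remain.
Start with accepting vs non-accepting: {A,F,V} | {C,L,N}.
Split {A,F,V} by δ(·,a) → {A,F} and {V}.
Refine {A,F} on symbol a: members go to different blocks, giving {F} and {A}.
Stable partition: {F} | {C,L,N} | {V} | {A} — 4 equivalence classes.

4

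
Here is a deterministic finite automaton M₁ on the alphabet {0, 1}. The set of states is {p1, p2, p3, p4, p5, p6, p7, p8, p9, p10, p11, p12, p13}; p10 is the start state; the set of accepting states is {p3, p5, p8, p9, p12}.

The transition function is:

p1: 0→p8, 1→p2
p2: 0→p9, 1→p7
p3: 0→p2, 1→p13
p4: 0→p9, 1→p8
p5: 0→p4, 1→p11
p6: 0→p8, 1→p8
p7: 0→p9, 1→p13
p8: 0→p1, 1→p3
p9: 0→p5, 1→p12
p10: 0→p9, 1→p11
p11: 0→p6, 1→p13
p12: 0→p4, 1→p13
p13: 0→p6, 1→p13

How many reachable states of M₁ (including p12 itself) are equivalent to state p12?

P0 = {p3,p5,p8,p9,p12} | {p1,p2,p4,p6,p7,p10,p11,p13}.
Refine {p3,p5,p8,p9,p12} on symbol 0: members go to different blocks, giving {p3,p5,p8,p12} and {p9}.
Split {p3,p5,p8,p12} by δ(·,1) → {p3,p5,p12} and {p8}.
Refine {p1,p2,p4,p6,p7,p10,p11,p13} on symbol 0: members go to different blocks, giving {p2,p4,p7,p10} and {p1,p6} and {p11,p13}.
On input 1, block {p2,p4,p7,p10} splits into {p7,p10} and {p2} and {p4}.
Refine {p3,p5,p12} on symbol 0: members go to different blocks, giving {p5,p12} and {p3}.
Refine {p1,p6} on symbol 1: members go to different blocks, giving {p1} and {p6}.
The partition is now stable with 10 blocks: {p5,p12} | {p7,p10} | {p9} | {p8} | {p1} | {p11,p13} | {p2} | {p4} | {p3} | {p6}.
State p12 belongs to the block {p5,p12}, which has 2 states.

2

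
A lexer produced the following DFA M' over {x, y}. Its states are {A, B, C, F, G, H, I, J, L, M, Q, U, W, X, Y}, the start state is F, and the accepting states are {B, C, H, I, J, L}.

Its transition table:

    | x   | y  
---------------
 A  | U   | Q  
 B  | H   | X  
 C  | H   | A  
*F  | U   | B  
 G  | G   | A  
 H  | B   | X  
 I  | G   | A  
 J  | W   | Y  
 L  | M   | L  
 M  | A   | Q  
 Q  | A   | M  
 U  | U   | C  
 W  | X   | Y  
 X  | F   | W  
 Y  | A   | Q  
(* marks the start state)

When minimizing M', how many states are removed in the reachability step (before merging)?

4

Starting at F and following transitions, the reachable set is {A, B, C, F, H, M, Q, U, W, X, Y}. That leaves G, I, J, L unreachable — 4 in total.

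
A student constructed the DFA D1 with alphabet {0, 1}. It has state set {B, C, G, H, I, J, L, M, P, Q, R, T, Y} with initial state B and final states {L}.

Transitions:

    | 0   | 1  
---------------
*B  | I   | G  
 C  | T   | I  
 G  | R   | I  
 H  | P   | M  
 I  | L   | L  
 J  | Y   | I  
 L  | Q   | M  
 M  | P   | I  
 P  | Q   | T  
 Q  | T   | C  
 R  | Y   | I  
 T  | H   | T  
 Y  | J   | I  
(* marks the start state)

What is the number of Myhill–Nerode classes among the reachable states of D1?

Initial partition by acceptance: {L} | {B,C,G,H,I,J,M,P,Q,R,T,Y}.
On input 0, block {B,C,G,H,I,J,M,P,Q,R,T,Y} splits into {B,C,G,H,J,M,P,Q,R,T,Y} and {I}.
On input 0, block {B,C,G,H,J,M,P,Q,R,T,Y} splits into {C,G,H,J,M,P,Q,R,T,Y} and {B}.
Split {C,G,H,J,M,P,Q,R,T,Y} by δ(·,1) → {C,G,J,M,R,Y} and {H,P,Q,T}.
On input 0, block {C,G,J,M,R,Y} splits into {G,J,R,Y} and {C,M}.
Refine {H,P,Q,T} on symbol 1: members go to different blocks, giving {P,T} and {H,Q}.
The partition is now stable with 7 blocks: {L} | {G,J,R,Y} | {I} | {B} | {P,T} | {C,M} | {H,Q}.

7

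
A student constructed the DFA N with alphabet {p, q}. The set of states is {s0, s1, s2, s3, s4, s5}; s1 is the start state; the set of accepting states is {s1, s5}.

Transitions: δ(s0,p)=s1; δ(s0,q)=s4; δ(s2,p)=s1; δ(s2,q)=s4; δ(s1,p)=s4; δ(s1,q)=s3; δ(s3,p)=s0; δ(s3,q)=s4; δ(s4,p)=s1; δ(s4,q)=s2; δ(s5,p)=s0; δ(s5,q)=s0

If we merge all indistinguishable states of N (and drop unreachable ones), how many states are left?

3

States {s5} cannot be reached from the start state, so discard them.
Start with accepting vs non-accepting: {s1} | {s0,s2,s3,s4}.
Refine {s0,s2,s3,s4} on symbol p: members go to different blocks, giving {s0,s2,s4} and {s3}.
The partition is now stable with 3 blocks: {s1} | {s0,s2,s4} | {s3}.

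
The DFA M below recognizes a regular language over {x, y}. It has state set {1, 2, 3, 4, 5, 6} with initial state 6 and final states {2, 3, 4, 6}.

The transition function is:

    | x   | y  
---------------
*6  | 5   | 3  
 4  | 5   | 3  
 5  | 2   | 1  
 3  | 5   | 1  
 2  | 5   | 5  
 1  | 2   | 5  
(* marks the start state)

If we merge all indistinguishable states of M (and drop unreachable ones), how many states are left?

First remove the unreachable states {4}; 5 states remain.
P0 = {2,3,6} | {1,5}.
On input y, block {2,3,6} splits into {2,3} and {6}.
The partition is now stable with 3 blocks: {2,3} | {1,5} | {6}.

3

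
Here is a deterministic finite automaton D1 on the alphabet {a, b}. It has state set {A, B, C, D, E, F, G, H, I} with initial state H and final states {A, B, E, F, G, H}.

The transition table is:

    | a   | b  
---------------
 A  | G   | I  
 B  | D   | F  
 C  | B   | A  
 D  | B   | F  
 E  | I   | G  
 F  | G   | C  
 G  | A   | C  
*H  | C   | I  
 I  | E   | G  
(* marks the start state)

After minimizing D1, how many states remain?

Initial partition by acceptance: {A,B,E,F,G,H} | {C,D,I}.
Refine {A,B,E,F,G,H} on symbol a: members go to different blocks, giving {A,F,G} and {B,E,H}.
Refine {B,E,H} on symbol b: members go to different blocks, giving {B,E} and {H}.
The partition is now stable with 4 blocks: {A,F,G} | {C,D,I} | {B,E} | {H}.

4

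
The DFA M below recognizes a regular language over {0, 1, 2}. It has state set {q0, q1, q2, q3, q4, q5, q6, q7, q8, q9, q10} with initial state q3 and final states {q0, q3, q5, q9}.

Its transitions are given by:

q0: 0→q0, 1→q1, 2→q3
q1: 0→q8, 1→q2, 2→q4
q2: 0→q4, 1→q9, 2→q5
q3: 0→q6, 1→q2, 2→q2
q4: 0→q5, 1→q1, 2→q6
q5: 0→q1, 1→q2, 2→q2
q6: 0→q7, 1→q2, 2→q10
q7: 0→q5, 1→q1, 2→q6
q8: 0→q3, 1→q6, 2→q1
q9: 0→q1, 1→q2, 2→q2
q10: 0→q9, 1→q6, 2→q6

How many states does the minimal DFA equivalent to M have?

Reachable states from the start: {q1,q2,q3,q4,q5,q6,q7,q8,q9,q10}. Unreachable: {q0} — drop them.
Initial partition by acceptance: {q3,q5,q9} | {q1,q2,q4,q6,q7,q8,q10}.
Refine {q1,q2,q4,q6,q7,q8,q10} on symbol 0: members go to different blocks, giving {q4,q7,q8,q10} and {q1,q2,q6}.
Split {q1,q2,q6} by δ(·,1) → {q1,q6} and {q2}.
The partition is now stable with 4 blocks: {q3,q5,q9} | {q4,q7,q8,q10} | {q1,q6} | {q2}.

4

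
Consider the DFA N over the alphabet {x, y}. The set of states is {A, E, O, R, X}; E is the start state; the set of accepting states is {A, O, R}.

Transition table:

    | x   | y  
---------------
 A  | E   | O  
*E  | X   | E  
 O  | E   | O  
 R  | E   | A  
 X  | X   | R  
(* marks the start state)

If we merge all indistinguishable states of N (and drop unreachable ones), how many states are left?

3

Start with accepting vs non-accepting: {A,O,R} | {E,X}.
Split {E,X} by δ(·,y) → {E} and {X}.
Stable partition: {A,O,R} | {E} | {X} — 3 equivalence classes.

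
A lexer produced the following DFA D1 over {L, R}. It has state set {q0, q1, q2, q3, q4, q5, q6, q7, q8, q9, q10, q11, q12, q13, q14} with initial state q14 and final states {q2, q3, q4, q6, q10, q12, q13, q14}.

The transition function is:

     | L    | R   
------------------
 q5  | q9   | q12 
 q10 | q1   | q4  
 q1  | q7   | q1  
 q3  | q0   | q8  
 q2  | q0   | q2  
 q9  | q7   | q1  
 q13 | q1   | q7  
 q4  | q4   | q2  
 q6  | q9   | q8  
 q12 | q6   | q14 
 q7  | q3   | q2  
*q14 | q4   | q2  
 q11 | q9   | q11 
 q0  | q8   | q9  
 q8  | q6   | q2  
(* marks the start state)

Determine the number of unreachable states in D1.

No path from q14 leads to q5, q10, q11, q12, q13; the other 10 states are all reachable.

5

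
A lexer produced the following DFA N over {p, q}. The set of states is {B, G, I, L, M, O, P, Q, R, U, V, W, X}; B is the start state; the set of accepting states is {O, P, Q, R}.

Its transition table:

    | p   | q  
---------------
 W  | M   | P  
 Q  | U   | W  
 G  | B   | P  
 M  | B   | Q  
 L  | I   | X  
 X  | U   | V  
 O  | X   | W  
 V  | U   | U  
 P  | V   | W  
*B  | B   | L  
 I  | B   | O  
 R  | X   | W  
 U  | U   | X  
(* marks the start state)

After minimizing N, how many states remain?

States {G,R} cannot be reached from the start state, so discard them.
Start with accepting vs non-accepting: {O,P,Q} | {B,I,L,M,U,V,W,X}.
On input q, block {B,I,L,M,U,V,W,X} splits into {B,L,U,V,X} and {I,M,W}.
On input p, block {B,L,U,V,X} splits into {B,U,V,X} and {L}.
Refine {B,U,V,X} on symbol q: members go to different blocks, giving {U,V,X} and {B}.
Split {I,M,W} by δ(·,p) → {I,M} and {W}.
The partition is now stable with 6 blocks: {O,P,Q} | {U,V,X} | {I,M} | {L} | {B} | {W}.

6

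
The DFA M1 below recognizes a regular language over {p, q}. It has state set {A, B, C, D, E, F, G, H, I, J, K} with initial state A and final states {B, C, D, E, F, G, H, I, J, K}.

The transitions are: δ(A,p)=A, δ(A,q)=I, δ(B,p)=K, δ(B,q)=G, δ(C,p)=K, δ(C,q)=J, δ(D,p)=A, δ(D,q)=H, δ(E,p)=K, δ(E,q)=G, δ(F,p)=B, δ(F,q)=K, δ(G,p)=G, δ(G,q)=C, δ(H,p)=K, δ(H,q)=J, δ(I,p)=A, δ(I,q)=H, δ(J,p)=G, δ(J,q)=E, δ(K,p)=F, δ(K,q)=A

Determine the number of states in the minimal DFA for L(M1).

6

Reachable states from the start: {A,B,C,E,F,G,H,I,J,K}. Unreachable: {D} — drop them.
P0 = {B,C,E,F,G,H,I,J,K} | {A}.
Split {B,C,E,F,G,H,I,J,K} by δ(·,p) → {B,C,E,F,G,H,J,K} and {I}.
Split {B,C,E,F,G,H,J,K} by δ(·,q) → {B,C,E,F,G,H,J} and {K}.
Split {B,C,E,F,G,H,J} by δ(·,p) → {B,C,E,H} and {F,G,J}.
Refine {F,G,J} on symbol p: members go to different blocks, giving {G,J} and {F}.
No further refinement is possible. Final partition (6 blocks): {B,C,E,H} | {A} | {I} | {K} | {G,J} | {F}.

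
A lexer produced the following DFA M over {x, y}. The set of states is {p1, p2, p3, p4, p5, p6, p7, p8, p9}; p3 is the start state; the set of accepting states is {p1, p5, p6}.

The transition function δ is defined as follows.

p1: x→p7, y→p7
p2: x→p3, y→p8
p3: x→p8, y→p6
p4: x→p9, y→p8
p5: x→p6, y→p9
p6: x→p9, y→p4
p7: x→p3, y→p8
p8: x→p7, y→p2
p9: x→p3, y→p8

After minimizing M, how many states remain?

Reachable states from the start: {p2,p3,p4,p6,p7,p8,p9}. Unreachable: {p1,p5} — drop them.
Initial partition by acceptance: {p6} | {p2,p3,p4,p7,p8,p9}.
Refine {p2,p3,p4,p7,p8,p9} on symbol y: members go to different blocks, giving {p2,p4,p7,p8,p9} and {p3}.
Refine {p2,p4,p7,p8,p9} on symbol x: members go to different blocks, giving {p2,p7,p9} and {p4,p8}.
Split {p4,p8} by δ(·,y) → {p4} and {p8}.
The partition is now stable with 5 blocks: {p6} | {p2,p7,p9} | {p3} | {p4} | {p8}.

5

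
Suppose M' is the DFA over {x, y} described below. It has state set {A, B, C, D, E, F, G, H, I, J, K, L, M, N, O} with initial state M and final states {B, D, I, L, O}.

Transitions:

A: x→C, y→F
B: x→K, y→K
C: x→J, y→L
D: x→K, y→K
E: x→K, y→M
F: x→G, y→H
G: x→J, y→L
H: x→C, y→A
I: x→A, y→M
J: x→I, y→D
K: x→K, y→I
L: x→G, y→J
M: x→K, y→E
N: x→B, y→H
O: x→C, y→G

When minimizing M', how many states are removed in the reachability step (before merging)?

3

BFS from M reaches {A, C, D, E, F, G, H, I, J, K, L, M}; the 3 state(s) B, N, O are never visited.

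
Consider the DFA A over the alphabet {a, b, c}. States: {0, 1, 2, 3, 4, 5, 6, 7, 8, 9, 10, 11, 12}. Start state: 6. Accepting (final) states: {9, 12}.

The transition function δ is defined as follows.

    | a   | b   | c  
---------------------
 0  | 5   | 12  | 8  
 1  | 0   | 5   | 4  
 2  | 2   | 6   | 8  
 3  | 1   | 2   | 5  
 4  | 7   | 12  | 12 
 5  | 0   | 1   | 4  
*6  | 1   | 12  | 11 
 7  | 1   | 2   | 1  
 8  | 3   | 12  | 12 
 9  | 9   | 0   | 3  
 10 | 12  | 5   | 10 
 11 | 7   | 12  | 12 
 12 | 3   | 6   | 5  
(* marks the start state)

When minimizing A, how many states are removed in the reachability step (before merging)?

2

BFS from 6 reaches {0, 1, 2, 3, 4, 5, 6, 7, 8, 11, 12}; the 2 state(s) 9, 10 are never visited.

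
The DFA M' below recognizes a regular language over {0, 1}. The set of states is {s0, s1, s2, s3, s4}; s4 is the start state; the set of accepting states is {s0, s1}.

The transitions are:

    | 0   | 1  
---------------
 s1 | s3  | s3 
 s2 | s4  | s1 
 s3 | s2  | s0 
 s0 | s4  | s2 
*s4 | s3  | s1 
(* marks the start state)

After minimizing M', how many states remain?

2

Every state is reachable, so we keep all 5.
Start with accepting vs non-accepting: {s0,s1} | {s2,s3,s4}.
Stable partition: {s0,s1} | {s2,s3,s4} — 2 equivalence classes.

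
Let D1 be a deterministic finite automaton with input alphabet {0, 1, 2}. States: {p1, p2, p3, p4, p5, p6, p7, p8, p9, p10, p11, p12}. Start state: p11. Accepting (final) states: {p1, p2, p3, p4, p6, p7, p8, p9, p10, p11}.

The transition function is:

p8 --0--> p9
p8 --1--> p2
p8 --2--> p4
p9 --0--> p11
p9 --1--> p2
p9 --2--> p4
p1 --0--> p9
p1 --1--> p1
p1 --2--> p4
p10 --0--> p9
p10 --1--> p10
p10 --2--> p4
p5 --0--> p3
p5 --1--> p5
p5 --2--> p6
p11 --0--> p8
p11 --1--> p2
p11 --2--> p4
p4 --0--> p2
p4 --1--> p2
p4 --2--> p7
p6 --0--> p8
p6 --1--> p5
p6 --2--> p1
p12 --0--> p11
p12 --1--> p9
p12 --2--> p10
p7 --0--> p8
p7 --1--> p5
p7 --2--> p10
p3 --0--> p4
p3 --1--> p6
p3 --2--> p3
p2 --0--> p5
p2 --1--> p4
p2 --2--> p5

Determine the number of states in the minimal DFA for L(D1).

First remove the unreachable states {p12}; 11 states remain.
P0 = {p1,p2,p3,p4,p6,p7,p8,p9,p10,p11} | {p5}.
On input 0, block {p1,p2,p3,p4,p6,p7,p8,p9,p10,p11} splits into {p1,p3,p4,p6,p7,p8,p9,p10,p11} and {p2}.
Refine {p1,p3,p4,p6,p7,p8,p9,p10,p11} on symbol 0: members go to different blocks, giving {p1,p3,p6,p7,p8,p9,p10,p11} and {p4}.
Refine {p1,p3,p6,p7,p8,p9,p10,p11} on symbol 0: members go to different blocks, giving {p1,p6,p7,p8,p9,p10,p11} and {p3}.
On input 1, block {p1,p6,p7,p8,p9,p10,p11} splits into {p8,p9,p11} and {p1,p10} and {p6,p7}.
Stable partition: {p8,p9,p11} | {p5} | {p2} | {p4} | {p3} | {p1,p10} | {p6,p7} — 7 equivalence classes.

7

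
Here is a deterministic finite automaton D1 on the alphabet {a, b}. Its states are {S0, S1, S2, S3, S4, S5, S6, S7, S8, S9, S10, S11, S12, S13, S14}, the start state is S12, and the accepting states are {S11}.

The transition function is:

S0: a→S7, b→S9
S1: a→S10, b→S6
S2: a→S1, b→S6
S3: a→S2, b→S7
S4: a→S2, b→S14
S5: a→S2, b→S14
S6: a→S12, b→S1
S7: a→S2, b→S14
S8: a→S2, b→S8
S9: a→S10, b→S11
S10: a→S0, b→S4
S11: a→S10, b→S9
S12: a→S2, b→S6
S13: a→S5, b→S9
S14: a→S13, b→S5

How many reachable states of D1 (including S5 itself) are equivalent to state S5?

3

First remove the unreachable states {S3,S8}; 13 states remain.
P0 = {S11} | {S0,S1,S2,S4,S5,S6,S7,S9,S10,S12,S13,S14}.
On input b, block {S0,S1,S2,S4,S5,S6,S7,S9,S10,S12,S13,S14} splits into {S0,S1,S2,S4,S5,S6,S7,S10,S12,S13,S14} and {S9}.
On input b, block {S0,S1,S2,S4,S5,S6,S7,S10,S12,S13,S14} splits into {S1,S2,S4,S5,S6,S7,S10,S12,S14} and {S0,S13}.
Refine {S1,S2,S4,S5,S6,S7,S10,S12,S14} on symbol a: members go to different blocks, giving {S1,S2,S4,S5,S6,S7,S12} and {S10,S14}.
Split {S1,S2,S4,S5,S6,S7,S12} by δ(·,a) → {S2,S4,S5,S6,S7,S12} and {S1}.
Split {S2,S4,S5,S6,S7,S12} by δ(·,a) → {S4,S5,S6,S7,S12} and {S2}.
On input a, block {S4,S5,S6,S7,S12} splits into {S4,S5,S7,S12} and {S6}.
Refine {S4,S5,S7,S12} on symbol b: members go to different blocks, giving {S4,S5,S7} and {S12}.
No further refinement is possible. Final partition (9 blocks): {S11} | {S4,S5,S7} | {S9} | {S0,S13} | {S10,S14} | {S1} | {S2} | {S6} | {S12}.
State S5 belongs to the block {S4,S5,S7}, which has 3 states.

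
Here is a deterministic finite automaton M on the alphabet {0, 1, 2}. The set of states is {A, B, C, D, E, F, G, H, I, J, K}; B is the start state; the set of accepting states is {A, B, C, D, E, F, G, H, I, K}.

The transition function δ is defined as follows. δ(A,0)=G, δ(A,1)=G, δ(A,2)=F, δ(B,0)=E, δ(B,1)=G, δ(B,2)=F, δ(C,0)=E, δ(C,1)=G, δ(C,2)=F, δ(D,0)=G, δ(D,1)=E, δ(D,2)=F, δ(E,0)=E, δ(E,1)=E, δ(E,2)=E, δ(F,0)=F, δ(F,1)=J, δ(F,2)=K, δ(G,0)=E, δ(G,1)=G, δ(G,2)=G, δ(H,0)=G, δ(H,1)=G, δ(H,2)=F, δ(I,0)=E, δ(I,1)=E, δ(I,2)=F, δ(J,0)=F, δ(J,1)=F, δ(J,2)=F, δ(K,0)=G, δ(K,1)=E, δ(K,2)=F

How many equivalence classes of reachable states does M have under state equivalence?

Reachable states from the start: {B,E,F,G,J,K}. Unreachable: {A,C,D,H,I} — drop them.
Start with accepting vs non-accepting: {B,E,F,G,K} | {J}.
Refine {B,E,F,G,K} on symbol 1: members go to different blocks, giving {B,E,G,K} and {F}.
Refine {B,E,G,K} on symbol 2: members go to different blocks, giving {B,K} and {E,G}.
The partition is now stable with 4 blocks: {B,K} | {J} | {F} | {E,G}.

4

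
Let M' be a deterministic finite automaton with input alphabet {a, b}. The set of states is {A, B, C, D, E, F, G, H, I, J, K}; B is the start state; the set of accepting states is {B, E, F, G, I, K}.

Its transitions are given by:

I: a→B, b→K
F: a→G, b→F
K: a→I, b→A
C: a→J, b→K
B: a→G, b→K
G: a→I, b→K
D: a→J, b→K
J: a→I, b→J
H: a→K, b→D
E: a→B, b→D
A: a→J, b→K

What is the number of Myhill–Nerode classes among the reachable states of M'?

4

Reachable states from the start: {A,B,G,I,J,K}. Unreachable: {C,D,E,F,H} — drop them.
P0 = {B,G,I,K} | {A,J}.
Split {B,G,I,K} by δ(·,b) → {B,G,I} and {K}.
On input a, block {A,J} splits into {A} and {J}.
The partition is now stable with 4 blocks: {B,G,I} | {A} | {K} | {J}.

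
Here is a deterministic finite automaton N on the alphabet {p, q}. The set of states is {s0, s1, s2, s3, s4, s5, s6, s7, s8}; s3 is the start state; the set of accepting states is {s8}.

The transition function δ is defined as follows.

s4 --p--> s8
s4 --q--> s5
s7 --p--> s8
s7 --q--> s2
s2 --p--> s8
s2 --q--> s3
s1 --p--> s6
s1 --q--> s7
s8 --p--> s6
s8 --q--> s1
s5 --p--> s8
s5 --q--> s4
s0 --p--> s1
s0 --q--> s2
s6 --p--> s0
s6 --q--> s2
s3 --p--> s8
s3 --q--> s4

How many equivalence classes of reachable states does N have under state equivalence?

P0 = {s8} | {s0,s1,s2,s3,s4,s5,s6,s7}.
Refine {s0,s1,s2,s3,s4,s5,s6,s7} on symbol p: members go to different blocks, giving {s2,s3,s4,s5,s7} and {s0,s1,s6}.
The partition is now stable with 3 blocks: {s8} | {s2,s3,s4,s5,s7} | {s0,s1,s6}.

3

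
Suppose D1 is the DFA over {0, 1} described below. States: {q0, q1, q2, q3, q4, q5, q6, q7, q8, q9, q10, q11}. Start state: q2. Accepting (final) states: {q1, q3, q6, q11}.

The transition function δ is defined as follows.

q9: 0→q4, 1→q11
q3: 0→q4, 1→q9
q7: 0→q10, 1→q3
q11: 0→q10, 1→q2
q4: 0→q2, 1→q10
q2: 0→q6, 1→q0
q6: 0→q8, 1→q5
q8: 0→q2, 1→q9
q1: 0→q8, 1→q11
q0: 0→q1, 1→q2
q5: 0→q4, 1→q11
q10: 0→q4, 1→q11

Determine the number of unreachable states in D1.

BFS from q2 reaches {q0, q1, q2, q4, q5, q6, q8, q9, q10, q11}; the 2 state(s) q3, q7 are never visited.

2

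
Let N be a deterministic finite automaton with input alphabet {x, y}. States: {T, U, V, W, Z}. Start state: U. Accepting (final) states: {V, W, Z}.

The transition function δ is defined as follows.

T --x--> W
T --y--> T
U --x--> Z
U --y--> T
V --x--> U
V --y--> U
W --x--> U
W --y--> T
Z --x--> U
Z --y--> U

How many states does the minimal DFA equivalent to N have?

2

States {V} cannot be reached from the start state, so discard them.
Start with accepting vs non-accepting: {W,Z} | {T,U}.
No further refinement is possible. Final partition (2 blocks): {W,Z} | {T,U}.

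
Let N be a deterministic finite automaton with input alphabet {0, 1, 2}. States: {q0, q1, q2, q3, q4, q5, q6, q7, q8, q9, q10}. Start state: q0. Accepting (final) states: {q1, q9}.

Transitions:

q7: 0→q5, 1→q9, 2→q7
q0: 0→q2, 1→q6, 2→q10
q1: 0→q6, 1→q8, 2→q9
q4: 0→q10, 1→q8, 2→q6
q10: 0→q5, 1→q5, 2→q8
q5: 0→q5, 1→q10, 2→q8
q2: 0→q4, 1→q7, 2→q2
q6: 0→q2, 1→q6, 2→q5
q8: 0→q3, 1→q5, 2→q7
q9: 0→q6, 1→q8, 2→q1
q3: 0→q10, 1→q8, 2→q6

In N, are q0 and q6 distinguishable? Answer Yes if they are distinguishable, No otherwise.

No

Initial partition by acceptance: {q1,q9} | {q0,q2,q3,q4,q5,q6,q7,q8,q10}.
Refine {q0,q2,q3,q4,q5,q6,q7,q8,q10} on symbol 1: members go to different blocks, giving {q0,q2,q3,q4,q5,q6,q8,q10} and {q7}.
Split {q0,q2,q3,q4,q5,q6,q8,q10} by δ(·,1) → {q0,q3,q4,q5,q6,q8,q10} and {q2}.
On input 0, block {q0,q3,q4,q5,q6,q8,q10} splits into {q3,q4,q5,q8,q10} and {q0,q6}.
Split {q3,q4,q5,q8,q10} by δ(·,2) → {q3,q4} and {q5,q10} and {q8}.
No further refinement is possible. Final partition (7 blocks): {q1,q9} | {q3,q4} | {q7} | {q2} | {q0,q6} | {q5,q10} | {q8}.
q0 and q6 lie in the same block of the stable partition, so they are equivalent — no string distinguishes them.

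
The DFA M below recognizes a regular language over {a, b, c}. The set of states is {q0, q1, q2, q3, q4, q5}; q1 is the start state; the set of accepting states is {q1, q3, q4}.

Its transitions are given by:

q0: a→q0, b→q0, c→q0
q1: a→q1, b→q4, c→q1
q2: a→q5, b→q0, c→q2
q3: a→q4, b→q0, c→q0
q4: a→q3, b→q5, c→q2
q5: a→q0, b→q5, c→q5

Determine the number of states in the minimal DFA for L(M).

3

P0 = {q1,q3,q4} | {q0,q2,q5}.
Split {q1,q3,q4} by δ(·,b) → {q3,q4} and {q1}.
No further refinement is possible. Final partition (3 blocks): {q3,q4} | {q0,q2,q5} | {q1}.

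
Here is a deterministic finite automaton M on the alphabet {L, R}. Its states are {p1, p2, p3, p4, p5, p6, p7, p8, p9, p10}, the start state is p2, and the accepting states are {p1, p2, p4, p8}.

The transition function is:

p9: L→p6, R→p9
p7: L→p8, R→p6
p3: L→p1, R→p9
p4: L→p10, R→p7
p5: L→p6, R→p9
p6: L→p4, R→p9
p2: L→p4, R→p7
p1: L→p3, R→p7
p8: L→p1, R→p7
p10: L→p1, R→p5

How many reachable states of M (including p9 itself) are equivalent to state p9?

All states are reachable from the start state.
Initial partition by acceptance: {p1,p2,p4,p8} | {p3,p5,p6,p7,p9,p10}.
On input L, block {p1,p2,p4,p8} splits into {p1,p4} and {p2,p8}.
On input L, block {p3,p5,p6,p7,p9,p10} splits into {p3,p6,p10} and {p5,p9} and {p7}.
The partition is now stable with 5 blocks: {p1,p4} | {p3,p6,p10} | {p2,p8} | {p5,p9} | {p7}.
The equivalence class containing p9 is {p5,p9}, of size 2.

2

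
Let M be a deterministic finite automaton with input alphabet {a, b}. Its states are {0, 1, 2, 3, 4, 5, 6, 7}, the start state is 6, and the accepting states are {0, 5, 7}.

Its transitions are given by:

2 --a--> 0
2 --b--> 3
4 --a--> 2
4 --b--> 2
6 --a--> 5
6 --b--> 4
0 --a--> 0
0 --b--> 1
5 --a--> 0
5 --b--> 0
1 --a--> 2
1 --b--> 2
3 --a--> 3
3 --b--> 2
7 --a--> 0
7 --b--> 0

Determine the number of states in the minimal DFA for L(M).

First remove the unreachable states {7}; 7 states remain.
P0 = {0,5} | {1,2,3,4,6}.
On input b, block {0,5} splits into {0} and {5}.
Refine {1,2,3,4,6} on symbol a: members go to different blocks, giving {1,3,4} and {2} and {6}.
Split {1,3,4} by δ(·,a) → {1,4} and {3}.
No further refinement is possible. Final partition (6 blocks): {0} | {1,4} | {5} | {2} | {6} | {3}.

6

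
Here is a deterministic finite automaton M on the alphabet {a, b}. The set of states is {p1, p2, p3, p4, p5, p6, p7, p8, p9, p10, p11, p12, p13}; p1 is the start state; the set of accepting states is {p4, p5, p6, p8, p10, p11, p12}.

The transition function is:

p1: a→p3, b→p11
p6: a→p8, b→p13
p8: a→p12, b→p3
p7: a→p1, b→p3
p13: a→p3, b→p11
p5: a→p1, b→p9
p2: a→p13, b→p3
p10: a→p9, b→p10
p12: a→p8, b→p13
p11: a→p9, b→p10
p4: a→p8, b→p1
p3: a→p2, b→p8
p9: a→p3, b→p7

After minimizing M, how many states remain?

7

States {p4,p5,p6} cannot be reached from the start state, so discard them.
P0 = {p8,p10,p11,p12} | {p1,p2,p3,p7,p9,p13}.
Split {p8,p10,p11,p12} by δ(·,a) → {p8,p12} and {p10,p11}.
Split {p1,p2,p3,p7,p9,p13} by δ(·,b) → {p2,p7,p9} and {p1,p13} and {p3}.
On input b, block {p8,p12} splits into {p8} and {p12}.
Refine {p2,p7,p9} on symbol a: members go to different blocks, giving {p2,p7} and {p9}.
No further refinement is possible. Final partition (7 blocks): {p8} | {p2,p7} | {p10,p11} | {p1,p13} | {p3} | {p12} | {p9}.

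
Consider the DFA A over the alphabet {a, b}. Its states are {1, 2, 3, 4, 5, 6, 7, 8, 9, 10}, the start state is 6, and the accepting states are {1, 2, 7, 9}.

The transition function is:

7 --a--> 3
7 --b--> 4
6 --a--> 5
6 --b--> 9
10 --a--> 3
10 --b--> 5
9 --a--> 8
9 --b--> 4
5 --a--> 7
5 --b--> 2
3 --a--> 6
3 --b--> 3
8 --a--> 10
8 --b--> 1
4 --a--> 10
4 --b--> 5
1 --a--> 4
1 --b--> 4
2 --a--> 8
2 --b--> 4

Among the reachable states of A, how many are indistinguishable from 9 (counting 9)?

All states are reachable from the start state.
Start with accepting vs non-accepting: {1,2,7,9} | {3,4,5,6,8,10}.
On input a, block {3,4,5,6,8,10} splits into {3,4,6,8,10} and {5}.
On input a, block {3,4,6,8,10} splits into {3,4,8,10} and {6}.
Refine {3,4,8,10} on symbol a: members go to different blocks, giving {4,8,10} and {3}.
Split {1,2,7,9} by δ(·,a) → {1,2,9} and {7}.
Refine {4,8,10} on symbol a: members go to different blocks, giving {4,8} and {10}.
Split {4,8} by δ(·,b) → {4} and {8}.
Split {1,2,9} by δ(·,a) → {2,9} and {1}.
The partition is now stable with 9 blocks: {2,9} | {4} | {5} | {6} | {3} | {7} | {10} | {8} | {1}.
The equivalence class containing 9 is {2,9}, of size 2.

2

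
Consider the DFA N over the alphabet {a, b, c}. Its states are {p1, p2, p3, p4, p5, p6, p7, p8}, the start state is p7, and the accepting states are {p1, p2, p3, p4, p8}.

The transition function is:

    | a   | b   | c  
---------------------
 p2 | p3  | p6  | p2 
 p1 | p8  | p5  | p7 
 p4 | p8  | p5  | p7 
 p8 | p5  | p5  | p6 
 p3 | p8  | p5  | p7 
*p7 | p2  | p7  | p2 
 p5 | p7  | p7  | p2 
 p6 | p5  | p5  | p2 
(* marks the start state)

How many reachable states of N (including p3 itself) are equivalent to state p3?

1

Reachable states from the start: {p2,p3,p5,p6,p7,p8}. Unreachable: {p1,p4} — drop them.
P0 = {p2,p3,p8} | {p5,p6,p7}.
On input a, block {p2,p3,p8} splits into {p2,p3} and {p8}.
Split {p2,p3} by δ(·,a) → {p2} and {p3}.
Refine {p5,p6,p7} on symbol a: members go to different blocks, giving {p5,p6} and {p7}.
On input a, block {p5,p6} splits into {p5} and {p6}.
Stable partition: {p2} | {p5} | {p8} | {p3} | {p7} | {p6} — 6 equivalence classes.
The equivalence class containing p3 is {p3}, of size 1.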